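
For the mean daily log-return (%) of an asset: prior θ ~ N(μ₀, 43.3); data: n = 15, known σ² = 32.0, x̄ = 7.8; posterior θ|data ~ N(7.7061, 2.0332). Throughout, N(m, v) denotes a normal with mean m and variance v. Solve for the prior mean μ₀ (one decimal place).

With known observation variance, the Normal–Normal posterior has precision τ_n = τ₀ + n/σ² and mean μ_n = (τ₀μ₀ + (n/σ²)x̄)/τ_n.
Here τ₀ = 1/43.3 = 0.023095 and τ_data = 15/32.0 = 0.468750, so τ_n = 0.491845.
Rearranging for μ₀: μ₀ = (μ_n·τ_n − τ_data·x̄)/τ₀ = (7.7061·0.491845 − 0.468750·7.8) / 0.023095 = 0.133957/0.023095 ≈ 5.8.

μ₀ = 5.8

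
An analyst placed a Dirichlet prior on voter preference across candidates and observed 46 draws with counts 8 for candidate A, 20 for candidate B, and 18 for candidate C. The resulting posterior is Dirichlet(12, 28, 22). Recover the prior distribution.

Dirichlet(4, 8, 4)

For a Dirichlet(α) prior with multinomial counts c, the posterior is Dirichlet(α + c) componentwise.
Subtract each count from the matching posterior parameter: 12−8=4, 28−20=8, 22−18=4.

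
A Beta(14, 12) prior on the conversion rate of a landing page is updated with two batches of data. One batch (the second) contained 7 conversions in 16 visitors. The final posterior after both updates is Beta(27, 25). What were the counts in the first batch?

Sequential conjugate updates are equivalent to a single update on the pooled data, so total successes = posterior α − prior α and total failures = posterior β − prior β.
Total across both batches: 27−14=13 conversions, 25−12=13 bounces.
Subtract the second batch: 13−7=6 conversions and 13−9=4 bounces.

6 conversions and 4 bounces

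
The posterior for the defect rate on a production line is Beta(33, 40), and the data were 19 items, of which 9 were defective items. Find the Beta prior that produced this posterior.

A Beta(a, b) prior with s successes and f failures in binomial data gives a Beta(a+s, b+f) posterior.
Subtract the data counts: 33−9=24, 40−10=30.

Beta(24, 30)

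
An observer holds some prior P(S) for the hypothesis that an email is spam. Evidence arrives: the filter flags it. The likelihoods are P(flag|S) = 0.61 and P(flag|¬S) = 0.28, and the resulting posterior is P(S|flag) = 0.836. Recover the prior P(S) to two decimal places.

Bayes' rule in odds form gives O(S|E) = O(S)·[P(E|S)/P(E|¬S)], hence O(S) = O(S|E)/LR.
Posterior odds = 0.836/(1−0.836) = 5.0976. LR = 0.61/0.28 = 2.1786.
Prior odds = 5.0976/2.1786 = 2.3399, so P(S) = 2.3399/(1+2.3399) ≈ 0.70.

P(S) = 0.70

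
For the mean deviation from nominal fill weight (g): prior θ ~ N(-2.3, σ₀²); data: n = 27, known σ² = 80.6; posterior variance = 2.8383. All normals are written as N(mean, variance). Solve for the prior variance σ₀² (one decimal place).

σ₀² = 57.7

For the Normal–Normal model with known σ², precisions add: τ_n = τ₀ + n/σ².
So 1/σ₀² = 1/2.8383 − 27/80.6 = 0.352324 − 0.334988 = 0.017336.
Hence σ₀² = 1/0.017336 ≈ 57.7.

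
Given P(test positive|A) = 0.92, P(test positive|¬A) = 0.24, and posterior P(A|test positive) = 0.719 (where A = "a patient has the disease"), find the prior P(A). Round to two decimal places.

Bayes' rule in odds form gives O(A|E) = O(A)·[P(E|A)/P(E|¬A)], hence O(A) = O(A|E)/LR.
Posterior odds = 0.719/(1−0.719) = 2.5587. LR = 0.92/0.24 = 3.8333.
Prior odds = 2.5587/3.8333 = 0.6675, so P(A) = 0.6675/(1+0.6675) ≈ 0.40.

P(A) = 0.40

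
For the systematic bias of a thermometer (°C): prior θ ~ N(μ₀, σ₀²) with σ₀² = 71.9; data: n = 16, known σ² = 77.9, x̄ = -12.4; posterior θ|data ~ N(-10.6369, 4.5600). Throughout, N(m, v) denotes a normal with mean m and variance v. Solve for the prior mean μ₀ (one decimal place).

μ₀ = 15.4

The posterior mean is a precision-weighted average: μ_n = (τ₀μ₀ + τ_data·x̄)/(τ₀+τ_data), with τ₀=1/σ₀² and τ_data=n/σ².
Here τ₀ = 1/71.9 = 0.013908 and τ_data = 16/77.9 = 0.205392, so τ_n = 0.219300.
Rearranging for μ₀: μ₀ = (μ_n·τ_n − τ_data·x̄)/τ₀ = (-10.6369·0.219300 − 0.205392·-12.4) / 0.013908 = 0.214189/0.013908 ≈ 15.4.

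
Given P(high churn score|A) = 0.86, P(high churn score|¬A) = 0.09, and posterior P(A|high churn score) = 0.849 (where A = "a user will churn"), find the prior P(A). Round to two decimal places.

P(A) = 0.37

Bayes' rule in odds form gives O(A|E) = O(A)·[P(E|A)/P(E|¬A)], hence O(A) = O(A|E)/LR.
Posterior odds = 0.849/(1−0.849) = 5.6225. LR = 0.86/0.09 = 9.5556.
Prior odds = 5.6225/9.5556 = 0.5884, so P(A) = 0.5884/(1+0.5884) ≈ 0.37.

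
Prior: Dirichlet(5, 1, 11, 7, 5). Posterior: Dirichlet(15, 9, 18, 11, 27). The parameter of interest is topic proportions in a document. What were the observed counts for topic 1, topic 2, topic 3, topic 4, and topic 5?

For a Dirichlet(α) prior with multinomial counts c, the posterior is Dirichlet(α + c) componentwise.
Counts are posterior − prior componentwise: 15−5=10, 9−1=8, 18−11=7, 11−7=4, 27−5=22.

counts (10, 8, 7, 4, 22)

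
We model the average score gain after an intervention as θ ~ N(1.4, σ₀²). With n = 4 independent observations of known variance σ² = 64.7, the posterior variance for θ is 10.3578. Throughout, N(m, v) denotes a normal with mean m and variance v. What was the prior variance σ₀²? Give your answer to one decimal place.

For the Normal–Normal model with known σ², precisions add: τ_n = τ₀ + n/σ².
So 1/σ₀² = 1/10.3578 − 4/64.7 = 0.096546 − 0.061824 = 0.034722.
Hence σ₀² = 1/0.034722 ≈ 28.8.

σ₀² = 28.8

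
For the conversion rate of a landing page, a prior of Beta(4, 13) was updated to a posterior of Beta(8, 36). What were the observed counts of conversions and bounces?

4 conversions and 23 bounces

Beta is conjugate to the binomial likelihood: posterior = Beta(a+s, b+f).
So s = 8 − 4 = 4 and f = 36 − 13 = 23.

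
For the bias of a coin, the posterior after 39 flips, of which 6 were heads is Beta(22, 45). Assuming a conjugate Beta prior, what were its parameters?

Beta(16, 12)

Beta is conjugate to the binomial likelihood: posterior = Beta(α+s, β+f).
Subtract the data counts: 22−6=16, 45−33=12.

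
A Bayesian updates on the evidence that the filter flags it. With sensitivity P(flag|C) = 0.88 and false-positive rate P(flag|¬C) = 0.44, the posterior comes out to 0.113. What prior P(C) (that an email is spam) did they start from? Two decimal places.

P(C) = 0.06

In odds form, posterior odds = prior odds × likelihood ratio, so prior odds = posterior odds ÷ LR.
Posterior odds = 0.113/(1−0.113) = 0.1274. LR = 0.88/0.44 = 2.0000.
Prior odds = 0.1274/2.0000 = 0.0637, so P(C) = 0.0637/(1+0.0637) ≈ 0.06.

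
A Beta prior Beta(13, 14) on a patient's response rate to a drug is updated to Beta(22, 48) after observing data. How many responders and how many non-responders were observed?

Under Beta–binomial conjugacy the posterior parameters are (a+s, b+f).
Match parameters: s=22−13=9, f=48−14=34.

9 responders and 34 non-responders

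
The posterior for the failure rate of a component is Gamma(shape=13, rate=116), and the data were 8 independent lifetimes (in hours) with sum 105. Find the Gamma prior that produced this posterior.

Gamma(shape=5, rate=11)

Gamma–exponential conjugacy: posterior shape = α + n, posterior rate = β + Σtᵢ.
So α = 13 − 8 = 5 and β = 116 − 105 = 11.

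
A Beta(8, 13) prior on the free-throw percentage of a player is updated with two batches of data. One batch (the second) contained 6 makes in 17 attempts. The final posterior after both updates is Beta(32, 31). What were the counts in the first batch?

Because Beta–binomial updating is additive in the counts, the combined data contributed (α_post−α_prior, β_post−β_prior) successes and failures.
Total across both batches: 32−8=24 makes, 31−13=18 misses.
Subtract the second batch: 24−6=18 makes and 18−11=7 misses.

18 makes and 7 misses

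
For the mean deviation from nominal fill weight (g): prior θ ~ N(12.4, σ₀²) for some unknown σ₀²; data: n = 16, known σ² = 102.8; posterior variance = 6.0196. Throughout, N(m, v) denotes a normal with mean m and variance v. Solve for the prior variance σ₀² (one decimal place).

Posterior precision equals prior precision plus data precision: 1/σ_n² = 1/σ₀² + n/σ².
So 1/σ₀² = 1/6.0196 − 16/102.8 = 0.166124 − 0.155642 = 0.010482.
Hence σ₀² = 1/0.010482 ≈ 95.4.

σ₀² = 95.4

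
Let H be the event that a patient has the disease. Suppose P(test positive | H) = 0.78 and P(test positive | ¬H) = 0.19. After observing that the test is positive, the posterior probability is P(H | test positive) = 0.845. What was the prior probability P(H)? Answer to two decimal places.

In odds form, posterior odds = prior odds × likelihood ratio, so prior odds = posterior odds ÷ LR.
Posterior odds = 0.845/(1−0.845) = 5.4516. LR = 0.78/0.19 = 4.1053.
Prior odds = 5.4516/4.1053 = 1.3279, so P(H) = 1.3279/(1+1.3279) ≈ 0.57.

P(H) = 0.57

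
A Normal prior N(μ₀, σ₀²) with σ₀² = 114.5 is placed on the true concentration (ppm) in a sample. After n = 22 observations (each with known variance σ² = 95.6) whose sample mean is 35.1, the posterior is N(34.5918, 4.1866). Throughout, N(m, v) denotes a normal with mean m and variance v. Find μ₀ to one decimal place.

The posterior mean is a precision-weighted average: μ_n = (τ₀μ₀ + τ_data·x̄)/(τ₀+τ_data), with τ₀=1/σ₀² and τ_data=n/σ².
Here τ₀ = 1/114.5 = 0.008734 and τ_data = 22/95.6 = 0.230126, so τ_n = 0.238860.
Rearranging for μ₀: μ₀ = (μ_n·τ_n − τ_data·x̄)/τ₀ = (34.5918·0.238860 − 0.230126·35.1) / 0.008734 = 0.185175/0.008734 ≈ 21.2.

μ₀ = 21.2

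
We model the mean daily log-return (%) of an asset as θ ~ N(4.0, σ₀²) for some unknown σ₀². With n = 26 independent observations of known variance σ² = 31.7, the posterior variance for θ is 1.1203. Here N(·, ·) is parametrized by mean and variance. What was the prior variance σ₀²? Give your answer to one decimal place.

Posterior precision equals prior precision plus data precision: 1/σ_n² = 1/σ₀² + n/σ².
So 1/σ₀² = 1/1.1203 − 26/31.7 = 0.892618 − 0.820189 = 0.072429.
Hence σ₀² = 1/0.072429 ≈ 13.8.

σ₀² = 13.8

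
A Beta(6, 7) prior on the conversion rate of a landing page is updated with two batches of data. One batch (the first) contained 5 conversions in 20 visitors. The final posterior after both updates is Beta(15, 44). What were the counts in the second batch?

Because Beta–binomial updating is additive in the counts, the combined data contributed (α_post−α_prior, β_post−β_prior) successes and failures.
Total across both batches: 15−6=9 conversions, 44−7=37 bounces.
Subtract the first batch: 9−5=4 conversions and 37−15=22 bounces.

4 conversions and 22 bounces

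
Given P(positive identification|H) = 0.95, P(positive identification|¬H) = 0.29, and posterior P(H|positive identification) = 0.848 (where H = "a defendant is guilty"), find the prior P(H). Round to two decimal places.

Bayes' rule in odds form gives O(H|E) = O(H)·[P(E|H)/P(E|¬H)], hence O(H) = O(H|E)/LR.
Posterior odds = 0.848/(1−0.848) = 5.5789. LR = 0.95/0.29 = 3.2759.
Prior odds = 5.5789/3.2759 = 1.7030, so P(H) = 1.7030/(1+1.7030) ≈ 0.63.

P(H) = 0.63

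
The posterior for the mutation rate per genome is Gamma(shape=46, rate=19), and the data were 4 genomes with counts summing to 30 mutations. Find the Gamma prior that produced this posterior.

Gamma–Poisson conjugacy: posterior shape = α + Σxᵢ, posterior rate = β + n.
So α = 46 − 30 = 16 and β = 19 − 4 = 15.

Gamma(shape=16, rate=15)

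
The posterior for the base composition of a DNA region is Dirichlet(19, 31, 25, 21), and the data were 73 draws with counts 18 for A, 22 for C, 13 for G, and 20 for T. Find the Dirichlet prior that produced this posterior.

For a Dirichlet(α) prior with multinomial counts c, the posterior is Dirichlet(α + c) componentwise.
Subtract each count from the matching posterior parameter: 19−18=1, 31−22=9, 25−13=12, 21−20=1.

Dirichlet(1, 9, 12, 1)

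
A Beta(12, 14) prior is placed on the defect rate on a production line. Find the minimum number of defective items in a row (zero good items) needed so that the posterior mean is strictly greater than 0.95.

k = 255

After k defective items and 0 good items the posterior is Beta(12+k, 14), with mean (12+k)/(12+14+k).
Set (12+k)/(26+k) > 0.95 and solve: k > (0.95·26 − 12)/(1 − 0.95) = 254.000.
The smallest integer exceeding 254.000 is 255, and checking k=255: (267)/(281) = 0.9502 > 0.95.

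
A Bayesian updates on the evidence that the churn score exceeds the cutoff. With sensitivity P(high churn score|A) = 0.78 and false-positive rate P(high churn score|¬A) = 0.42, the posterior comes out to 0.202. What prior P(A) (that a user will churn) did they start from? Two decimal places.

In odds form, posterior odds = prior odds × likelihood ratio, so prior odds = posterior odds ÷ LR.
Posterior odds = 0.202/(1−0.202) = 0.2531. LR = 0.78/0.42 = 1.8571.
Prior odds = 0.2531/1.8571 = 0.1363, so P(A) = 0.1363/(1+0.1363) ≈ 0.12.

P(A) = 0.12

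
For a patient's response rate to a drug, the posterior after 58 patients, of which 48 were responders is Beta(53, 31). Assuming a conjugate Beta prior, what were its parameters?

Beta(5, 21)

Beta is conjugate to the binomial likelihood: posterior = Beta(a+s, b+f).
Subtract the data counts: 53−48=5, 31−10=21.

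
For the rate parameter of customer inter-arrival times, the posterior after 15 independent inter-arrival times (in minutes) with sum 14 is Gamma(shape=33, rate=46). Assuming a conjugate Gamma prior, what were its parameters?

For an exponential likelihood with a Gamma(α, β) prior on the rate, n observations with total T give posterior Gamma(α+n, β+T).
So α = 33 − 15 = 18 and β = 46 − 14 = 32.

Gamma(shape=18, rate=32)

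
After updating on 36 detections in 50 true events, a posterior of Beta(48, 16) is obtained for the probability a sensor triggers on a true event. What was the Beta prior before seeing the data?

Beta is conjugate to the binomial likelihood: posterior = Beta(α+s, β+f).
Subtract the data counts: 48−36=12, 16−14=2.

Beta(12, 2)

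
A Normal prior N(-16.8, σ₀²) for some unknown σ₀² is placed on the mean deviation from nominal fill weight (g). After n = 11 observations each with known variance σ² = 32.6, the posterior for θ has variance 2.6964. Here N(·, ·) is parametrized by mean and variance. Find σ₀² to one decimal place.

Posterior precision equals prior precision plus data precision: 1/σ_n² = 1/σ₀² + n/σ².
So 1/σ₀² = 1/2.6964 − 11/32.6 = 0.370865 − 0.337423 = 0.033442.
Hence σ₀² = 1/0.033442 ≈ 29.9.

σ₀² = 29.9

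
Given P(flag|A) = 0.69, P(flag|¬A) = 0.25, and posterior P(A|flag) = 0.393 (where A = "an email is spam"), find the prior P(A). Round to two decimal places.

In odds form, posterior odds = prior odds × likelihood ratio, so prior odds = posterior odds ÷ LR.
Posterior odds = 0.393/(1−0.393) = 0.6474. LR = 0.69/0.25 = 2.7600.
Prior odds = 0.6474/2.7600 = 0.2346, so P(A) = 0.2346/(1+0.2346) ≈ 0.19.

P(A) = 0.19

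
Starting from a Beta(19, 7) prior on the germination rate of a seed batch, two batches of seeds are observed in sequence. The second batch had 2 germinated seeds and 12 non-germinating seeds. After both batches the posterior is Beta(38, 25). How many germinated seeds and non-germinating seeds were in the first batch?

17 germinated seeds and 6 non-germinating seeds

Sequential conjugate updates are equivalent to a single update on the pooled data, so total successes = posterior α − prior α and total failures = posterior β − prior β.
Total across both batches: 38−19=19 germinated seeds, 25−7=18 non-germinating seeds.
Subtract the second batch: 19−2=17 germinated seeds and 18−12=6 non-germinating seeds.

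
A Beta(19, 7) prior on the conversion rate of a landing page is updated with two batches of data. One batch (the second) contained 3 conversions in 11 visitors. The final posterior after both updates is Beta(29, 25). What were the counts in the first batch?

7 conversions and 10 bounces

Because Beta–binomial updating is additive in the counts, the combined data contributed (α_post−α_prior, β_post−β_prior) successes and failures.
Total across both batches: 29−19=10 conversions, 25−7=18 bounces.
Subtract the second batch: 10−3=7 conversions and 18−8=10 bounces.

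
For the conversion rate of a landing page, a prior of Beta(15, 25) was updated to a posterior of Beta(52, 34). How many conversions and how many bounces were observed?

Under Beta–binomial conjugacy the posterior parameters are (a+s, b+f).
Match parameters: s=52−15=37, f=34−25=9.

37 conversions and 9 bounces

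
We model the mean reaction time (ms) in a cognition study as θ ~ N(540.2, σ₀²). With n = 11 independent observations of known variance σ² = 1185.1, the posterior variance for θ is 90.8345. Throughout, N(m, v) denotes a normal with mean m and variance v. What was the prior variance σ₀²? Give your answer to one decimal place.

For the Normal–Normal model with known σ², precisions add: τ_n = τ₀ + n/σ².
So 1/σ₀² = 1/90.8345 − 11/1185.1 = 0.011009 − 0.009282 = 0.001727.
Hence σ₀² = 1/0.001727 ≈ 579.0.

σ₀² = 579.0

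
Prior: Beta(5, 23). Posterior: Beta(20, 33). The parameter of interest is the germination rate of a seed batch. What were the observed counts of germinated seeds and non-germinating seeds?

15 germinated seeds and 10 non-germinating seeds

A Beta(α, β) prior with s successes and f failures in binomial data gives a Beta(α+s, β+f) posterior.
So s = 20 − 5 = 15 and f = 33 − 23 = 10.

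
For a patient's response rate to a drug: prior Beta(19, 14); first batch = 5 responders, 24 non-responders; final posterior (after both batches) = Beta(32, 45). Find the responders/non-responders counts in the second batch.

8 responders and 7 non-responders

Because Beta–binomial updating is additive in the counts, the combined data contributed (α_post−α_prior, β_post−β_prior) successes and failures.
Total across both batches: 32−19=13 responders, 45−14=31 non-responders.
Subtract the first batch: 13−5=8 responders and 31−24=7 non-responders.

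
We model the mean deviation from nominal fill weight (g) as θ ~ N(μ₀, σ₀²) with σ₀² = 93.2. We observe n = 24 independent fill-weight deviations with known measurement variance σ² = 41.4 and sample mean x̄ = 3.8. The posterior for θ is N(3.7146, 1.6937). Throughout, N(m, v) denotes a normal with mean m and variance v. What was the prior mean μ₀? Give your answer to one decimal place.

With known observation variance, the Normal–Normal posterior has precision τ_n = τ₀ + n/σ² and mean μ_n = (τ₀μ₀ + (n/σ²)x̄)/τ_n.
Here τ₀ = 1/93.2 = 0.010730 and τ_data = 24/41.4 = 0.579710, so τ_n = 0.590440.
Rearranging for μ₀: μ₀ = (μ_n·τ_n − τ_data·x̄)/τ₀ = (3.7146·0.590440 − 0.579710·3.8) / 0.010730 = -0.009650/0.010730 ≈ -0.9.

μ₀ = -0.9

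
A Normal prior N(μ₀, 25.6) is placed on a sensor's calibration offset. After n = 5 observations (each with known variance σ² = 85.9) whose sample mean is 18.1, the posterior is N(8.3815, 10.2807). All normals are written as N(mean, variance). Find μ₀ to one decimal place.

The posterior mean is a precision-weighted average: μ_n = (τ₀μ₀ + τ_data·x̄)/(τ₀+τ_data), with τ₀=1/σ₀² and τ_data=n/σ².
Here τ₀ = 1/25.6 = 0.039062 and τ_data = 5/85.9 = 0.058207, so τ_n = 0.097269.
Rearranging for μ₀: μ₀ = (μ_n·τ_n − τ_data·x̄)/τ₀ = (8.3815·0.097269 − 0.058207·18.1) / 0.039062 = -0.238287/0.039062 ≈ -6.1.

μ₀ = -6.1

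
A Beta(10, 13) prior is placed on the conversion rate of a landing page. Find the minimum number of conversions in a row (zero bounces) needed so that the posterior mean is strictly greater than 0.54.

After k conversions and 0 bounces the posterior is Beta(10+k, 13), with mean (10+k)/(10+13+k).
Set (10+k)/(23+k) > 0.54 and solve: k > (0.54·23 − 10)/(1 − 0.54) = 5.261.
The smallest integer exceeding 5.261 is 6.

k = 6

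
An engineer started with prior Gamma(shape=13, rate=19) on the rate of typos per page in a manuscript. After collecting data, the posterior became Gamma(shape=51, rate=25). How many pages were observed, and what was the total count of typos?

A Gamma(α, β) prior (rate parametrization) on a Poisson rate with n observations summing to S gives posterior Gamma(α+S, β+n).
Matching: Σxᵢ = 51 − 13 = 38 and n = 25 − 19 = 6.

n = 6 pages with total 38 typos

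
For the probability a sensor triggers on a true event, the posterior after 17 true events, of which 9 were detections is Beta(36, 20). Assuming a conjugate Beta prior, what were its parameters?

Beta(27, 12)

A Beta(α, β) prior with s successes and f failures in binomial data gives a Beta(α+s, β+f) posterior.
So α = 36 − 9 = 27 and β = 20 − 8 = 12.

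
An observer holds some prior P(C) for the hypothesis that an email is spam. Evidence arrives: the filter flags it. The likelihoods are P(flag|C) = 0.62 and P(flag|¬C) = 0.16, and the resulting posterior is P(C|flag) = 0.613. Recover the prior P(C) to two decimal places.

P(C) = 0.29

In odds form, posterior odds = prior odds × likelihood ratio, so prior odds = posterior odds ÷ LR.
Posterior odds = 0.613/(1−0.613) = 1.5840. LR = 0.62/0.16 = 3.8750.
Prior odds = 1.5840/3.8750 = 0.4088, so P(C) = 0.4088/(1+0.4088) ≈ 0.29.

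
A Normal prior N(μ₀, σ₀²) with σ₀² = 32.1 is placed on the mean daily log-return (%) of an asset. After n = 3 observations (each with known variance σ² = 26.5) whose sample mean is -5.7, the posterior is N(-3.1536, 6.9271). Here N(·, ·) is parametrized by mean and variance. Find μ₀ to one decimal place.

μ₀ = 6.1

The posterior mean is a precision-weighted average: μ_n = (τ₀μ₀ + τ_data·x̄)/(τ₀+τ_data), with τ₀=1/σ₀² and τ_data=n/σ².
Here τ₀ = 1/32.1 = 0.031153 and τ_data = 3/26.5 = 0.113208, so τ_n = 0.144361.
Rearranging for μ₀: μ₀ = (μ_n·τ_n − τ_data·x̄)/τ₀ = (-3.1536·0.144361 − 0.113208·-5.7) / 0.031153 = 0.190029/0.031153 ≈ 6.1.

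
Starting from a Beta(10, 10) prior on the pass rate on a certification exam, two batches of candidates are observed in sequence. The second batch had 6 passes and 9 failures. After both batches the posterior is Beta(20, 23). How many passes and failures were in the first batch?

4 passes and 4 failures

Because Beta–binomial updating is additive in the counts, the combined data contributed (α_post−α_prior, β_post−β_prior) successes and failures.
Total across both batches: 20−10=10 passes, 23−10=13 failures.
Subtract the second batch: 10−6=4 passes and 13−9=4 failures.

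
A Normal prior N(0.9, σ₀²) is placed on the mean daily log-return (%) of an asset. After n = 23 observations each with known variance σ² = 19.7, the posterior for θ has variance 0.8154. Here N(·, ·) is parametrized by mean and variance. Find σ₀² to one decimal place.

Posterior precision equals prior precision plus data precision: 1/σ_n² = 1/σ₀² + n/σ².
So 1/σ₀² = 1/0.8154 − 23/19.7 = 1.226392 − 1.167513 = 0.058879.
Hence σ₀² = 1/0.058879 ≈ 17.0.

σ₀² = 17.0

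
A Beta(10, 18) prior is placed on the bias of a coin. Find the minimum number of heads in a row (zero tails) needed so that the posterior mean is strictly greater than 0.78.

k = 54

After k heads and 0 tails the posterior is Beta(10+k, 18), with mean (10+k)/(10+18+k).
Set (10+k)/(28+k) > 0.78 and solve: k > (0.78·28 − 10)/(1 − 0.78) = 53.818.
The smallest integer exceeding 53.818 is 54.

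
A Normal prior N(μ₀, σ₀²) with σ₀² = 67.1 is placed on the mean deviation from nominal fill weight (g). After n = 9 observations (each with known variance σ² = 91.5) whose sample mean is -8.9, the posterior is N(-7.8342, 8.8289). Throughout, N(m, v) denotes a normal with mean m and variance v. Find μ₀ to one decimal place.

The posterior mean is a precision-weighted average: μ_n = (τ₀μ₀ + τ_data·x̄)/(τ₀+τ_data), with τ₀=1/σ₀² and τ_data=n/σ².
Here τ₀ = 1/67.1 = 0.014903 and τ_data = 9/91.5 = 0.098361, so τ_n = 0.113264.
Rearranging for μ₀: μ₀ = (μ_n·τ_n − τ_data·x̄)/τ₀ = (-7.8342·0.113264 − 0.098361·-8.9) / 0.014903 = -0.011920/0.014903 ≈ -0.8.

μ₀ = -0.8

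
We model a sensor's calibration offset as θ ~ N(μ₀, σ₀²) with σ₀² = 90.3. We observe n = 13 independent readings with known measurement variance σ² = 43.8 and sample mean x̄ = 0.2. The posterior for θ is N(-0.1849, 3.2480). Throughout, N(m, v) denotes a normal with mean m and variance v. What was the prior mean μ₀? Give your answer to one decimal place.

μ₀ = -10.5

The posterior mean is a precision-weighted average: μ_n = (τ₀μ₀ + τ_data·x̄)/(τ₀+τ_data), with τ₀=1/σ₀² and τ_data=n/σ².
Here τ₀ = 1/90.3 = 0.011074 and τ_data = 13/43.8 = 0.296804, so τ_n = 0.307878.
Rearranging for μ₀: μ₀ = (μ_n·τ_n − τ_data·x̄)/τ₀ = (-0.1849·0.307878 − 0.296804·0.2) / 0.011074 = -0.116287/0.011074 ≈ -10.5.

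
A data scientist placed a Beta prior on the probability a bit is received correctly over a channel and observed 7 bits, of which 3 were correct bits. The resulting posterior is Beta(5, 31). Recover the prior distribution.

A Beta(α, β) prior with s successes and f failures in binomial data gives a Beta(α+s, β+f) posterior.
So α = 5 − 3 = 2 and β = 31 − 4 = 27.

Beta(2, 27)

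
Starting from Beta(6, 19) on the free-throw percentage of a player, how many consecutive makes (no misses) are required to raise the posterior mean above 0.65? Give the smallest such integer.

k = 30

After k makes and 0 misses the posterior is Beta(6+k, 19), with mean (6+k)/(6+19+k).
Set (6+k)/(25+k) > 0.65 and solve: k > (0.65·25 − 6)/(1 − 0.65) = 29.286.
The smallest integer exceeding 29.286 is 30.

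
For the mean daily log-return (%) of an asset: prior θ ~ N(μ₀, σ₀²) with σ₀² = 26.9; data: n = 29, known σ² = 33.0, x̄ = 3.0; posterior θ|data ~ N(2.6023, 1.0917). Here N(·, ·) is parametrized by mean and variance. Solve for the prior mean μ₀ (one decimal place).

The posterior mean is a precision-weighted average: μ_n = (τ₀μ₀ + τ_data·x̄)/(τ₀+τ_data), with τ₀=1/σ₀² and τ_data=n/σ².
Here τ₀ = 1/26.9 = 0.037175 and τ_data = 29/33.0 = 0.878788, so τ_n = 0.915963.
Rearranging for μ₀: μ₀ = (μ_n·τ_n − τ_data·x̄)/τ₀ = (2.6023·0.915963 − 0.878788·3.0) / 0.037175 = -0.252753/0.037175 ≈ -6.8.

μ₀ = -6.8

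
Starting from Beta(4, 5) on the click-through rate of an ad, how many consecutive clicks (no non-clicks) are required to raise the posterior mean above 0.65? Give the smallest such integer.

k = 6

After k clicks and 0 non-clicks the posterior is Beta(4+k, 5), with mean (4+k)/(4+5+k).
Set (4+k)/(9+k) > 0.65 and solve: k > (0.65·9 − 4)/(1 − 0.65) = 5.286.
The smallest integer exceeding 5.286 is 6, and checking k=6: (10)/(15) = 0.6667 > 0.65.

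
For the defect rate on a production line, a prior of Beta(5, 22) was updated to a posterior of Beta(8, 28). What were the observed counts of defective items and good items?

Beta is conjugate to the binomial likelihood: posterior = Beta(α+s, β+f).
Match parameters: s=8−5=3, f=28−22=6.

3 defective items and 6 good items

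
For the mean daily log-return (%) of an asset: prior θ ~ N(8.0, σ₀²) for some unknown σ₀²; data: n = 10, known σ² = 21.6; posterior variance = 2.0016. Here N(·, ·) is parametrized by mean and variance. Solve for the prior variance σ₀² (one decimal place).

Posterior precision equals prior precision plus data precision: 1/σ_n² = 1/σ₀² + n/σ².
So 1/σ₀² = 1/2.0016 − 10/21.6 = 0.499600 − 0.462963 = 0.036637.
Hence σ₀² = 1/0.036637 ≈ 27.3.

σ₀² = 27.3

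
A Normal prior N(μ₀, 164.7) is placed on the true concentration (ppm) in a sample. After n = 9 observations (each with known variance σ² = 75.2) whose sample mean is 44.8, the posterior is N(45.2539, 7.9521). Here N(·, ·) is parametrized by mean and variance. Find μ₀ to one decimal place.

μ₀ = 54.2

The posterior mean is a precision-weighted average: μ_n = (τ₀μ₀ + τ_data·x̄)/(τ₀+τ_data), with τ₀=1/σ₀² and τ_data=n/σ².
Here τ₀ = 1/164.7 = 0.006072 and τ_data = 9/75.2 = 0.119681, so τ_n = 0.125753.
Rearranging for μ₀: μ₀ = (μ_n·τ_n − τ_data·x̄)/τ₀ = (45.2539·0.125753 − 0.119681·44.8) / 0.006072 = 0.329105/0.006072 ≈ 54.2.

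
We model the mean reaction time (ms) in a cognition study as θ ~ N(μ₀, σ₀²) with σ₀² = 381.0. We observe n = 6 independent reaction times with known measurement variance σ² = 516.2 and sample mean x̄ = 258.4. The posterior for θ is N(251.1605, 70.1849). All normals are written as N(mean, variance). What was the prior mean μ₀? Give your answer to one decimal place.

μ₀ = 219.1

The posterior mean is a precision-weighted average: μ_n = (τ₀μ₀ + τ_data·x̄)/(τ₀+τ_data), with τ₀=1/σ₀² and τ_data=n/σ².
Here τ₀ = 1/381.0 = 0.002625 and τ_data = 6/516.2 = 0.011623, so τ_n = 0.014248.
Rearranging for μ₀: μ₀ = (μ_n·τ_n − τ_data·x̄)/τ₀ = (251.1605·0.014248 − 0.011623·258.4) / 0.002625 = 0.575152/0.002625 ≈ 219.1.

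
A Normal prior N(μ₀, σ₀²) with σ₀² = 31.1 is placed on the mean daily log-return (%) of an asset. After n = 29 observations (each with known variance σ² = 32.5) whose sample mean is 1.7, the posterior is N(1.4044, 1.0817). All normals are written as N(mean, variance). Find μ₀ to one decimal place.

μ₀ = -6.8

With known observation variance, the Normal–Normal posterior has precision τ_n = τ₀ + n/σ² and mean μ_n = (τ₀μ₀ + (n/σ²)x̄)/τ_n.
Here τ₀ = 1/31.1 = 0.032154 and τ_data = 29/32.5 = 0.892308, so τ_n = 0.924462.
Rearranging for μ₀: μ₀ = (μ_n·τ_n − τ_data·x̄)/τ₀ = (1.4044·0.924462 − 0.892308·1.7) / 0.032154 = -0.218609/0.032154 ≈ -6.8.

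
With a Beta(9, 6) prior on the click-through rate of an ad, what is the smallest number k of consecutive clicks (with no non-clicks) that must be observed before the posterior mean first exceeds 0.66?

k = 3

After k clicks and 0 non-clicks the posterior is Beta(9+k, 6), with mean (9+k)/(9+6+k).
Set (9+k)/(15+k) > 0.66 and solve: k > (0.66·15 − 9)/(1 − 0.66) = 2.647.
The smallest integer exceeding 2.647 is 3.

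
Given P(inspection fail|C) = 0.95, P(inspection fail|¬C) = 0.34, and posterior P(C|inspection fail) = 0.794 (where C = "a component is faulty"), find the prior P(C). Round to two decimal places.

P(C) = 0.58

In odds form, posterior odds = prior odds × likelihood ratio, so prior odds = posterior odds ÷ LR.
Posterior odds = 0.794/(1−0.794) = 3.8544. LR = 0.95/0.34 = 2.7941.
Prior odds = 3.8544/2.7941 = 1.3795, so P(C) = 1.3795/(1+1.3795) ≈ 0.58.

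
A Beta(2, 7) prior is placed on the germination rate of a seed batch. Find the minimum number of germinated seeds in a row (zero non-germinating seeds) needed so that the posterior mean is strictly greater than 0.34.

After k germinated seeds and 0 non-germinating seeds the posterior is Beta(2+k, 7), with mean (2+k)/(2+7+k).
Set (2+k)/(9+k) > 0.34 and solve: k > (0.34·9 − 2)/(1 − 0.34) = 1.606.
The smallest integer exceeding 1.606 is 2, and checking k=2: (4)/(11) = 0.3636 > 0.34.

k = 2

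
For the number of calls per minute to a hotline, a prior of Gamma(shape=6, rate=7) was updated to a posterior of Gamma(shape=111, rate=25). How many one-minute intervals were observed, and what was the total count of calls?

n = 18 one-minute intervals with total 105 calls

A Gamma(α, β) prior (rate parametrization) on a Poisson rate with n observations summing to S gives posterior Gamma(α+S, β+n).
Matching: Σxᵢ = 111 − 6 = 105 and n = 25 − 7 = 18.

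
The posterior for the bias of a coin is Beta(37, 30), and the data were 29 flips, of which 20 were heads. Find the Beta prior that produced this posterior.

Under Beta–binomial conjugacy the posterior parameters are (α+s, β+f).
So α = 37 − 20 = 17 and β = 30 − 9 = 21.

Beta(17, 21)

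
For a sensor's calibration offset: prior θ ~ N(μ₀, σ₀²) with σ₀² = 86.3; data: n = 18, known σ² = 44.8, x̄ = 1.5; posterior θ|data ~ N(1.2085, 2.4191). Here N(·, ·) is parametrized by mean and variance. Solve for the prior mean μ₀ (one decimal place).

μ₀ = -8.9

With known observation variance, the Normal–Normal posterior has precision τ_n = τ₀ + n/σ² and mean μ_n = (τ₀μ₀ + (n/σ²)x̄)/τ_n.
Here τ₀ = 1/86.3 = 0.011587 and τ_data = 18/44.8 = 0.401786, so τ_n = 0.413373.
Rearranging for μ₀: μ₀ = (μ_n·τ_n − τ_data·x̄)/τ₀ = (1.2085·0.413373 − 0.401786·1.5) / 0.011587 = -0.103118/0.011587 ≈ -8.9.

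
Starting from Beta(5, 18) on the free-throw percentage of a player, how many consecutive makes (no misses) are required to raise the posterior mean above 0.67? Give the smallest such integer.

After k makes and 0 misses the posterior is Beta(5+k, 18), with mean (5+k)/(5+18+k).
Set (5+k)/(23+k) > 0.67 and solve: k > (0.67·23 − 5)/(1 − 0.67) = 31.545.
The smallest integer exceeding 31.545 is 32.

k = 32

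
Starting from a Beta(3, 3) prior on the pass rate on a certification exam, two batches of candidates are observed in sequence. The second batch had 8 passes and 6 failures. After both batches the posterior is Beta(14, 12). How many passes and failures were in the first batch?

3 passes and 3 failures

Because Beta–binomial updating is additive in the counts, the combined data contributed (α_post−α_prior, β_post−β_prior) successes and failures.
Total across both batches: 14−3=11 passes, 12−3=9 failures.
Subtract the second batch: 11−8=3 passes and 9−6=3 failures.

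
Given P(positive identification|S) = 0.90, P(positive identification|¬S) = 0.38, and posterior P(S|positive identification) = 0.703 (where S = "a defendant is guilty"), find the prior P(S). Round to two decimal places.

P(S) = 0.50

Bayes' rule in odds form gives O(S|E) = O(S)·[P(E|S)/P(E|¬S)], hence O(S) = O(S|E)/LR.
Posterior odds = 0.703/(1−0.703) = 2.3670. LR = 0.90/0.38 = 2.3684.
Prior odds = 2.3670/2.3684 = 0.9994, so P(S) = 0.9994/(1+0.9994) ≈ 0.50.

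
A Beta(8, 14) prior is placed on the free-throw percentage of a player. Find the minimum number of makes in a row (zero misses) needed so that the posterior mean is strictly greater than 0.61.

After k makes and 0 misses the posterior is Beta(8+k, 14), with mean (8+k)/(8+14+k).
Set (8+k)/(22+k) > 0.61 and solve: k > (0.61·22 − 8)/(1 − 0.61) = 13.897.
The smallest integer exceeding 13.897 is 14, and checking k=14: (22)/(36) = 0.6111 > 0.61.

k = 14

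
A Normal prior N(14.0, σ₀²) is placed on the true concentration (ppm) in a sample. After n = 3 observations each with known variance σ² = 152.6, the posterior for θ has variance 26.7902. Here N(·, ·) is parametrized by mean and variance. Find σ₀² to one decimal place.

σ₀² = 56.6

Posterior precision equals prior precision plus data precision: 1/σ_n² = 1/σ₀² + n/σ².
So 1/σ₀² = 1/26.7902 − 3/152.6 = 0.037327 − 0.019659 = 0.017668.
Hence σ₀² = 1/0.017668 ≈ 56.6.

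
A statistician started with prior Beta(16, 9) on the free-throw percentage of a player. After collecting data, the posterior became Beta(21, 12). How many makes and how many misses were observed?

5 makes and 3 misses

Beta is conjugate to the binomial likelihood: posterior = Beta(α+s, β+f).
Match parameters: s=21−16=5, f=12−9=3.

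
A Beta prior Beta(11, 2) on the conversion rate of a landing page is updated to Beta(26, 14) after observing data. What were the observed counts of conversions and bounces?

15 conversions and 12 bounces

Under Beta–binomial conjugacy the posterior parameters are (a+s, b+f).
Match parameters: s=26−11=15, f=14−2=12.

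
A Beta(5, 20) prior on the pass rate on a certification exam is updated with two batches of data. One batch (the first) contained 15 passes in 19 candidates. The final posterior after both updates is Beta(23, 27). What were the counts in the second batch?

Sequential conjugate updates are equivalent to a single update on the pooled data, so total successes = posterior α − prior α and total failures = posterior β − prior β.
Total across both batches: 23−5=18 passes, 27−20=7 failures.
Subtract the first batch: 18−15=3 passes and 7−4=3 failures.

3 passes and 3 failures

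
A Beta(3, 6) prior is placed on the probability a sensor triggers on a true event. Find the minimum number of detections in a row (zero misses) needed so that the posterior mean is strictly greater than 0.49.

After k detections and 0 misses the posterior is Beta(3+k, 6), with mean (3+k)/(3+6+k).
Set (3+k)/(9+k) > 0.49 and solve: k > (0.49·9 − 3)/(1 − 0.49) = 2.765.
The smallest integer exceeding 2.765 is 3.

k = 3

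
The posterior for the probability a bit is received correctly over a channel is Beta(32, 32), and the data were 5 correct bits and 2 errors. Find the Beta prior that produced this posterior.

Beta(27, 30)

Beta is conjugate to the binomial likelihood: posterior = Beta(α+s, β+f).
So α = 32 − 5 = 27 and β = 32 − 2 = 30.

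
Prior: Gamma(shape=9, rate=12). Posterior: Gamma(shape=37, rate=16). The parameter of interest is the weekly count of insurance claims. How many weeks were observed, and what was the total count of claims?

n = 4 weeks with total 28 claims

Gamma–Poisson conjugacy: posterior shape = α + Σxᵢ, posterior rate = β + n.
Matching: Σxᵢ = 37 − 9 = 28 and n = 16 − 12 = 4.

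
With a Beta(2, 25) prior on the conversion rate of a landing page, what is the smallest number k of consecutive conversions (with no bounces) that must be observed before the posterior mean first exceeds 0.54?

After k conversions and 0 bounces the posterior is Beta(2+k, 25), with mean (2+k)/(2+25+k).
Set (2+k)/(27+k) > 0.54 and solve: k > (0.54·27 − 2)/(1 − 0.54) = 27.348.
The smallest integer exceeding 27.348 is 28.

k = 28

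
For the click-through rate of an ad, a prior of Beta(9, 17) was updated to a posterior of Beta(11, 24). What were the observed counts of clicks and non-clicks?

Beta is conjugate to the binomial likelihood: posterior = Beta(a+s, b+f).
So s = 11 − 9 = 2 and f = 24 − 17 = 7.

2 clicks and 7 non-clicks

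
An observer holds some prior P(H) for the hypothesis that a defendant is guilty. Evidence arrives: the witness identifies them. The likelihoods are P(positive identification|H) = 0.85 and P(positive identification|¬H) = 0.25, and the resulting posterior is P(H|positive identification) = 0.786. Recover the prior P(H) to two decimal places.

P(H) = 0.52

Bayes' rule in odds form gives O(H|E) = O(H)·[P(E|H)/P(E|¬H)], hence O(H) = O(H|E)/LR.
Posterior odds = 0.786/(1−0.786) = 3.6729. LR = 0.85/0.25 = 3.4000.
Prior odds = 3.6729/3.4000 = 1.0803, so P(H) = 1.0803/(1+1.0803) ≈ 0.52.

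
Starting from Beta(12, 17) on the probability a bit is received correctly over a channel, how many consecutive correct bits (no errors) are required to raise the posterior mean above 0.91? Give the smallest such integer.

k = 160

After k correct bits and 0 errors the posterior is Beta(12+k, 17), with mean (12+k)/(12+17+k).
Set (12+k)/(29+k) > 0.91 and solve: k > (0.91·29 − 12)/(1 − 0.91) = 159.889.
The smallest integer exceeding 159.889 is 160.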